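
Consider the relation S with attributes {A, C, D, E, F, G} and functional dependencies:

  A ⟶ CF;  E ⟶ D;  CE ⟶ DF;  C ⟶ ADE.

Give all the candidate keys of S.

{A, G}, {C, G}

{A, G}⁺: A→CF adds C, F; C→ADE adds D, E → {A, C, D, E, F, G}. Minimal: {G}⁺ = {G}; {A}⁺ = {A, C, D, E, F} — none reach the full schema.
{C, G}⁺: C→ADE adds A, D, E; A→CF adds F → {A, C, D, E, F, G}. Minimal: {G}⁺ = {G}; {C}⁺ = {A, C, D, E, F} — none reach the full schema.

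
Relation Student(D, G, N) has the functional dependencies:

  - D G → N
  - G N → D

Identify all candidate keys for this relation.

Attribute G never appears on the right-hand side of any dependency, so G must belong to every candidate key.
{G}⁺ = {G}, which is not all of the schema, so we must add further attributes.
{D, G}⁺: DG→N adds N → {D, G, N}.
{G, N}⁺: GN→D adds D → {D, G, N}.

{D, G}, {G, N}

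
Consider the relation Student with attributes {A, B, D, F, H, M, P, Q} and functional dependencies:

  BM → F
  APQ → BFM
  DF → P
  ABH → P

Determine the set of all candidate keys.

{A, B, D, H, Q}⁺: ABH→P adds P; APQ→BFM adds F, M → {A, B, D, F, H, M, P, Q}.
{A, D, F, H, Q}⁺: DF→P adds P; APQ→BFM adds B, M → {A, B, D, F, H, M, P, Q}.
{A, D, H, P, Q}⁺: APQ→BFM adds B, F, M → {A, B, D, F, H, M, P, Q}.

ABDHQ, ADFHQ, ADHPQ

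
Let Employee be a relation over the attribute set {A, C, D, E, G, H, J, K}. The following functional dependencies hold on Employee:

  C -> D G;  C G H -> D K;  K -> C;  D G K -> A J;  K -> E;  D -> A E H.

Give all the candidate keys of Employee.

{C}, {K}

{C}⁺: C→DG adds D, G; D→AEH adds A, E, H; CGH→DK adds K; DGK→AJ adds J → {A, C, D, E, G, H, J, K}.
{K}⁺: K→C adds C; K→E adds E; C→DG adds D, G; DGK→AJ adds A, J; D→AEH adds H → {A, C, D, E, G, H, J, K}.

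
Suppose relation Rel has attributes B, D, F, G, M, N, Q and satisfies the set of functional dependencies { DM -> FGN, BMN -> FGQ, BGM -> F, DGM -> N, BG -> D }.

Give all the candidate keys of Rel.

{B, D, M}; {B, G, M}; {B, M, N}

Attributes B, M never appear on any right-hand side, so every candidate key must contain {B, M}.
{B, M}⁺ = {B, M}, which is not all of the schema, so we must add further attributes.
{B, D, M}⁺: DM→FGN adds F, G, N; BMN→FGQ adds Q → {B, D, F, G, M, N, Q}.
{B, G, M}⁺: BGM→F adds F; BG→D adds D; DM→FGN adds N; BMN→FGQ adds Q → {B, D, F, G, M, N, Q}.
{B, M, N}⁺: BMN→FGQ adds F, G, Q; BG→D adds D → {B, D, F, G, M, N, Q}.
Any other superkey contains one of these as a subset, so there are no further candidate keys.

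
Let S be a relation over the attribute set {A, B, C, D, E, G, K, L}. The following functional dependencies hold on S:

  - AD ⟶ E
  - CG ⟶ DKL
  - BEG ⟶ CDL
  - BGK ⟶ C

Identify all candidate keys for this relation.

Attributes A, B, G never appear on any right-hand side, so every candidate key must contain {A, B, G}.
{A, B, G}⁺ = {A, B, G}, which is not all of the schema, so we must add further attributes.
{A, B, C, G}⁺: CG→DKL adds D, K, L; AD→E adds E → {A, B, C, D, E, G, K, L}. Minimal: {B, C, G}⁺ = {B, C, D, G, K, L}; {A, C, G}⁺ = {A, C, D, E, G, K, L}; {A, B, G}⁺ = {A, B, G}; … — none reach the full schema.
{A, B, D, G}⁺: AD→E adds E; BEG→CDL adds C, L; CG→DKL adds K → {A, B, C, D, E, G, K, L}. Minimal: {B, D, G}⁺ = {B, D, G}; {A, D, G}⁺ = {A, D, E, G}; {A, B, G}⁺ = {A, B, G}; … — none reach the full schema.
{A, B, E, G}⁺: BEG→CDL adds C, D, L; CG→DKL adds K → {A, B, C, D, E, G, K, L}. Minimal: {B, E, G}⁺ = {B, C, D, E, G, K, L}; {A, E, G}⁺ = {A, E, G}; {A, B, G}⁺ = {A, B, G}; … — none reach the full schema.
{A, B, G, K}⁺: BGK→C adds C; CG→DKL adds D, L; AD→E adds E → {A, B, C, D, E, G, K, L}. Minimal: {B, G, K}⁺ = {B, C, D, G, K, L}; {A, G, K}⁺ = {A, G, K}; {A, B, K}⁺ = {A, B, K}; … — none reach the full schema.
Any other superkey contains one of these as a subset, so there are no further candidate keys.

{A, B, C, G}, {A, B, D, G}, {A, B, E, G}, {A, B, G, K}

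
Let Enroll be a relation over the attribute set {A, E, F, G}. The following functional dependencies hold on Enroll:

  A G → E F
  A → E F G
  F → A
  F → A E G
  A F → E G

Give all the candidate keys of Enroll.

{A}, {F}

{A}⁺: A→EFG adds E, F, G → {A, E, F, G}.
{F}⁺: F→A adds A; F→AEG adds E, G → {A, E, F, G}.
Any other superkey contains one of these as a subset, so there are no further candidate keys.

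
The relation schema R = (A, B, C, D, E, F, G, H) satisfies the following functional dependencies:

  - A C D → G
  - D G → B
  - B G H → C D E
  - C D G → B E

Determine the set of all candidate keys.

ABFGH; ACDFH; ADFGH

Attributes A, F, H never appear on any right-hand side, so every candidate key must contain {A, F, H}.
{A, F, H}⁺ = {A, F, H}, which is not all of the schema, so we must add further attributes.
{A, B, F, G, H}⁺: BGH→CDE adds C, D, E → {A, B, C, D, E, F, G, H}. Minimal: {B, F, G, H}⁺ = {B, C, D, E, F, G, H}; {A, F, G, H}⁺ = {A, F, G, H}; {A, B, G, H}⁺ = {A, B, C, D, E, G, H}; … — none reach the full schema.
{A, C, D, F, H}⁺: ACD→G adds G; DG→B adds B; BGH→CDE adds E → {A, B, C, D, E, F, G, H}. Minimal: {C, D, F, H}⁺ = {C, D, F, H}; {A, D, F, H}⁺ = {A, D, F, H}; {A, C, F, H}⁺ = {A, C, F, H}; … — none reach the full schema.
{A, D, F, G, H}⁺: DG→B adds B; BGH→CDE adds C, E → {A, B, C, D, E, F, G, H}. Minimal: {D, F, G, H}⁺ = {B, C, D, E, F, G, H}; {A, F, G, H}⁺ = {A, F, G, H}; {A, D, G, H}⁺ = {A, B, C, D, E, G, H}; … — none reach the full schema.
Any other superkey contains one of these as a subset, so there are no further candidate keys.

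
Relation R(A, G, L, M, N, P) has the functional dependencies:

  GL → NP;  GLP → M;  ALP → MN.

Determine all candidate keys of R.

{A, G, L}

Attributes A, G, L never appear on any right-hand side, so every candidate key must contain {A, G, L}.
{A, G, L}⁺ = {A, G, L, M, N, P}, which is all of the schema, so {A, G, L} is the only candidate key.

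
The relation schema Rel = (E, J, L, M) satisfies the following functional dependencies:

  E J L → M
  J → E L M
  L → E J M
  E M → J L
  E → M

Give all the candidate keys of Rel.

{E}, {J}, {L}

{E}⁺: E→M adds M; EM→JL adds J, L → {E, J, L, M}.
{J}⁺: J→ELM adds E, L, M → {E, J, L, M}.
{L}⁺: L→EJM adds E, J, M → {E, J, L, M}.
Any other superkey contains one of these as a subset, so there are no further candidate keys.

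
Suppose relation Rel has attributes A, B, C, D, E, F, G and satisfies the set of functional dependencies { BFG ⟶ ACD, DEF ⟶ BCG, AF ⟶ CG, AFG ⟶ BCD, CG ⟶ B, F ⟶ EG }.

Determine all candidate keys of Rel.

Attribute F never appears on the right-hand side of any dependency, so F must belong to every candidate key.
{F}⁺ = {E, F, G}, which is not all of the schema, so we must add further attributes.
{A, F}⁺: AF→CG adds C, G; AFG→BCD adds B, D; F→EG adds E → {A, B, C, D, E, F, G}. Minimal: {F}⁺ = {E, F, G}; {A}⁺ = {A} — none reach the full schema.
{B, F}⁺: F→EG adds E, G; BFG→ACD adds A, C, D → {A, B, C, D, E, F, G}. Minimal: {F}⁺ = {E, F, G}; {B}⁺ = {B} — none reach the full schema.
{C, F}⁺: F→EG adds E, G; CG→B adds B; BFG→ACD adds A, D → {A, B, C, D, E, F, G}. Minimal: {F}⁺ = {E, F, G}; {C}⁺ = {C} — none reach the full schema.
{D, F}⁺: F→EG adds E, G; DEF→BCG adds B, C; BFG→ACD adds A → {A, B, C, D, E, F, G}. Minimal: {F}⁺ = {E, F, G}; {D}⁺ = {D} — none reach the full schema.
Any other superkey contains one of these as a subset, so there are no further candidate keys.

{A, F}; {B, F}; {C, F}; {D, F}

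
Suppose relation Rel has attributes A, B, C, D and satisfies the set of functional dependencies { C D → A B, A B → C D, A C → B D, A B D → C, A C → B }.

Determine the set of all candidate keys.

AB; AC; CD

{A, B}⁺: AB→CD adds C, D → {A, B, C, D}. Minimal: {B}⁺ = {B}; {A}⁺ = {A} — none reach the full schema.
{A, C}⁺: AC→BD adds B, D → {A, B, C, D}. Minimal: {C}⁺ = {C}; {A}⁺ = {A} — none reach the full schema.
{C, D}⁺: CD→AB adds A, B → {A, B, C, D}. Minimal: {D}⁺ = {D}; {C}⁺ = {C} — none reach the full schema.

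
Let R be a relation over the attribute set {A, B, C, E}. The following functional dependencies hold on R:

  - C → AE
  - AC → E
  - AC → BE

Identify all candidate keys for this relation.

{C}

{C}⁺: C→AE adds A, E; AC→BE adds B → {A, B, C, E}.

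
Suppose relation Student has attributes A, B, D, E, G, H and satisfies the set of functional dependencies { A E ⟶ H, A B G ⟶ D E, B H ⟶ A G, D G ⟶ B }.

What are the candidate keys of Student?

{B, H}⁺: BH→AG adds A, G; ABG→DE adds D, E → {A, B, D, E, G, H}. Minimal: {H}⁺ = {H}; {B}⁺ = {B} — none reach the full schema.
{A, B, E}⁺: AE→H adds H; BH→AG adds G; ABG→DE adds D → {A, B, D, E, G, H}. Minimal: {B, E}⁺ = {B, E}; {A, E}⁺ = {A, E, H}; {A, B}⁺ = {A, B} — none reach the full schema.
{A, B, G}⁺: ABG→DE adds D, E; AE→H adds H → {A, B, D, E, G, H}. Minimal: {B, G}⁺ = {B, G}; {A, G}⁺ = {A, G}; {A, B}⁺ = {A, B} — none reach the full schema.
{A, D, G}⁺: DG→B adds B; ABG→DE adds E; AE→H adds H → {A, B, D, E, G, H}. Minimal: {D, G}⁺ = {B, D, G}; {A, G}⁺ = {A, G}; {A, D}⁺ = {A, D} — none reach the full schema.
{D, G, H}⁺: DG→B adds B; BH→AG adds A; ABG→DE adds E → {A, B, D, E, G, H}. Minimal: {G, H}⁺ = {G, H}; {D, H}⁺ = {D, H}; {D, G}⁺ = {B, D, G} — none reach the full schema.

(B, H), (A, B, E), (A, B, G), (A, D, G), (D, G, H)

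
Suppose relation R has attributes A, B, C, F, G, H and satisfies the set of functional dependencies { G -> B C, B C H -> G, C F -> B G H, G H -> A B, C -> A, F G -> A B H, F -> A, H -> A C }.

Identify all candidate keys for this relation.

Attribute F never appears on the right-hand side of any dependency, so F must belong to every candidate key.
{F}⁺ = {A, F}, which is not all of the schema, so we must add further attributes.
{C, F}⁺: CF→BGH adds B, G, H; GH→AB adds A → {A, B, C, F, G, H}.
{F, G}⁺: G→BC adds B, C; CF→BGH adds H; GH→AB adds A → {A, B, C, F, G, H}.
{F, H}⁺: F→A adds A; H→AC adds C; CF→BGH adds B, G → {A, B, C, F, G, H}.
Any other superkey contains one of these as a subset, so there are no further candidate keys.

{C, F}, {F, G}, {F, H}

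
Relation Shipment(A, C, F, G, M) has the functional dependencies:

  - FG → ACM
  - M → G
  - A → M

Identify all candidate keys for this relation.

{A, F}⁺: A→M adds M; M→G adds G; FG→ACM adds C → {A, C, F, G, M}. Minimal: {F}⁺ = {F}; {A}⁺ = {A, G, M} — none reach the full schema.
{F, G}⁺: FG→ACM adds A, C, M → {A, C, F, G, M}. Minimal: {G}⁺ = {G}; {F}⁺ = {F} — none reach the full schema.
{F, M}⁺: M→G adds G; FG→ACM adds A, C → {A, C, F, G, M}. Minimal: {M}⁺ = {G, M}; {F}⁺ = {F} — none reach the full schema.

(A, F), (F, G), (F, M)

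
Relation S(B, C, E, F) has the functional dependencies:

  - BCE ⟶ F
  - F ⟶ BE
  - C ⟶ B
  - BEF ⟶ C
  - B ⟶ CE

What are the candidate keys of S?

{B}⁺: B→CE adds C, E; BCE→F adds F → {B, C, E, F}.
{C}⁺: C→B adds B; B→CE adds E; BCE→F adds F → {B, C, E, F}.
{F}⁺: F→BE adds B, E; BEF→C adds C → {B, C, E, F}.
Any other superkey contains one of these as a subset, so there are no further candidate keys.

{B}, {C}, {F}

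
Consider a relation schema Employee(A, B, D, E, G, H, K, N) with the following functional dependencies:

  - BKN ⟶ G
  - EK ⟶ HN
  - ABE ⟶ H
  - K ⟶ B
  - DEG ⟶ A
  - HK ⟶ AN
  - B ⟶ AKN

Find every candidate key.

{B, D, E}⁺: B→AKN adds A, K, N; BKN→G adds G; EK→HN adds H → {A, B, D, E, G, H, K, N}.
{D, E, K}⁺: EK→HN adds H, N; K→B adds B; HK→AN adds A; BKN→G adds G → {A, B, D, E, G, H, K, N}.

{B, D, E}; {D, E, K}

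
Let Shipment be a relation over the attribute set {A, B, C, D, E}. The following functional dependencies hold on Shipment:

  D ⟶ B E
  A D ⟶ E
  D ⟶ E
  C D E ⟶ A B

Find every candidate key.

CD

Attributes C, D never appear on any right-hand side, so every candidate key must contain {C, D}.
{C, D}⁺ = {A, B, C, D, E}, which is all of the schema, so {C, D} is the only candidate key.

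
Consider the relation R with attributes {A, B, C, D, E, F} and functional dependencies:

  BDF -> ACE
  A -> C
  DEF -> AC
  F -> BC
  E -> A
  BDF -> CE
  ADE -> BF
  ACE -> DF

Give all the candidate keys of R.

E, DF

{E}⁺: E→A adds A; A→C adds C; ACE→DF adds D, F; F→BC adds B → {A, B, C, D, E, F}.
{D, F}⁺: F→BC adds B, C; BDF→CE adds E; BDF→ACE adds A → {A, B, C, D, E, F}. Minimal: {F}⁺ = {B, C, F}; {D}⁺ = {D} — none reach the full schema.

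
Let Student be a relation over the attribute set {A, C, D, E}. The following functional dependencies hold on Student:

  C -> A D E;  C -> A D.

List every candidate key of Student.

(C)

Attribute C never appears on the right-hand side of any dependency, so C must belong to every candidate key.
{C}⁺ = {A, C, D, E}, which is all of the schema, so {C} is the only candidate key.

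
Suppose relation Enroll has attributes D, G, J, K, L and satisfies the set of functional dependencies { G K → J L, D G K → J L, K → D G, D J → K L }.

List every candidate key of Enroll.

{K}⁺: K→DG adds D, G; GK→JL adds J, L → {D, G, J, K, L}.
{D, J}⁺: DJ→KL adds K, L; K→DG adds G → {D, G, J, K, L}. Minimal: {J}⁺ = {J}; {D}⁺ = {D} — none reach the full schema.
Any other superkey contains one of these as a subset, so there are no further candidate keys.

(K), (D, J)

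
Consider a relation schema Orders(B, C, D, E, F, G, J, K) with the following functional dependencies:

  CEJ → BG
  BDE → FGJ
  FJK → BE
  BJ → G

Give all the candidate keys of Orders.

{B, C, D, E, K}⁺: BDE→FGJ adds F, G, J → {B, C, D, E, F, G, J, K}. Minimal: {C, D, E, K}⁺ = {C, D, E, K}; {B, D, E, K}⁺ = {B, D, E, F, G, J, K}; {B, C, E, K}⁺ = {B, C, E, K}; … — none reach the full schema.
{C, D, E, J, K}⁺: CEJ→BG adds B, G; BDE→FGJ adds F → {B, C, D, E, F, G, J, K}. Minimal: {D, E, J, K}⁺ = {D, E, J, K}; {C, E, J, K}⁺ = {B, C, E, G, J, K}; {C, D, J, K}⁺ = {C, D, J, K}; … — none reach the full schema.
{C, D, F, J, K}⁺: FJK→BE adds B, E; BJ→G adds G → {B, C, D, E, F, G, J, K}. Minimal: {D, F, J, K}⁺ = {B, D, E, F, G, J, K}; {C, F, J, K}⁺ = {B, C, E, F, G, J, K}; {C, D, J, K}⁺ = {C, D, J, K}; … — none reach the full schema.

{B, C, D, E, K}, {C, D, E, J, K}, {C, D, F, J, K}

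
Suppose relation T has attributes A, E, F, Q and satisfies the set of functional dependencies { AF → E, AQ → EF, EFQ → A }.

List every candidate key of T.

Attribute Q never appears on the right-hand side of any dependency, so Q must belong to every candidate key.
{Q}⁺ = {Q}, which is not all of the schema, so we must add further attributes.
{A, Q}⁺: AQ→EF adds E, F → {A, E, F, Q}. Minimal: {Q}⁺ = {Q}; {A}⁺ = {A} — none reach the full schema.
{E, F, Q}⁺: EFQ→A adds A → {A, E, F, Q}. Minimal: {F, Q}⁺ = {F, Q}; {E, Q}⁺ = {E, Q}; {E, F}⁺ = {E, F} — none reach the full schema.

(A, Q), (E, F, Q)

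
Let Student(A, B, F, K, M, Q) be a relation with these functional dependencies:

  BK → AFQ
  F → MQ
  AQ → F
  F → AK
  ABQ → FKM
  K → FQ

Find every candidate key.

Attribute B never appears on the right-hand side of any dependency, so B must belong to every candidate key.
{B}⁺ = {B}, which is not all of the schema, so we must add further attributes.
{B, F}⁺: F→MQ adds M, Q; F→AK adds A, K → {A, B, F, K, M, Q}.
{B, K}⁺: BK→AFQ adds A, F, Q; F→MQ adds M → {A, B, F, K, M, Q}.
{A, B, Q}⁺: AQ→F adds F; F→AK adds K; ABQ→FKM adds M → {A, B, F, K, M, Q}.

{B, F}, {B, K}, {A, B, Q}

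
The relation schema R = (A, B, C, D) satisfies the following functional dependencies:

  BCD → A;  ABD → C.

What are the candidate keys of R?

(A, B, D); (B, C, D)

Attributes B, D never appear on any right-hand side, so every candidate key must contain {B, D}.
{B, D}⁺ = {B, D}, which is not all of the schema, so we must add further attributes.
{A, B, D}⁺: ABD→C adds C → {A, B, C, D}. Minimal: {B, D}⁺ = {B, D}; {A, D}⁺ = {A, D}; {A, B}⁺ = {A, B} — none reach the full schema.
{B, C, D}⁺: BCD→A adds A → {A, B, C, D}. Minimal: {C, D}⁺ = {C, D}; {B, D}⁺ = {B, D}; {B, C}⁺ = {B, C} — none reach the full schema.
Any other superkey contains one of these as a subset, so there are no further candidate keys.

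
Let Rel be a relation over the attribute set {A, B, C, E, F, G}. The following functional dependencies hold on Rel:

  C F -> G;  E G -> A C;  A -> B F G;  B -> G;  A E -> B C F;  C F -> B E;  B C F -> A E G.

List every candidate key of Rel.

(A, C), (A, E), (B, E), (C, F), (E, G)

{A, C}⁺: A→BFG adds B, F, G; CF→BE adds E → {A, B, C, E, F, G}. Minimal: {C}⁺ = {C}; {A}⁺ = {A, B, F, G} — none reach the full schema.
{A, E}⁺: A→BFG adds B, F, G; AE→BCF adds C → {A, B, C, E, F, G}. Minimal: {E}⁺ = {E}; {A}⁺ = {A, B, F, G} — none reach the full schema.
{B, E}⁺: B→G adds G; EG→AC adds A, C; A→BFG adds F → {A, B, C, E, F, G}. Minimal: {E}⁺ = {E}; {B}⁺ = {B, G} — none reach the full schema.
{C, F}⁺: CF→G adds G; CF→BE adds B, E; BCF→AEG adds A → {A, B, C, E, F, G}. Minimal: {F}⁺ = {F}; {C}⁺ = {C} — none reach the full schema.
{E, G}⁺: EG→AC adds A, C; A→BFG adds B, F → {A, B, C, E, F, G}. Minimal: {G}⁺ = {G}; {E}⁺ = {E} — none reach the full schema.
Any other superkey contains one of these as a subset, so there are no further candidate keys.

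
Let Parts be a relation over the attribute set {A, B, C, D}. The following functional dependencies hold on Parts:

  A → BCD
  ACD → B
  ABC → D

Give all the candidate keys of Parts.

Attribute A never appears on the right-hand side of any dependency, so A must belong to every candidate key.
{A}⁺ = {A, B, C, D}, which is all of the schema, so {A} is the only candidate key.

A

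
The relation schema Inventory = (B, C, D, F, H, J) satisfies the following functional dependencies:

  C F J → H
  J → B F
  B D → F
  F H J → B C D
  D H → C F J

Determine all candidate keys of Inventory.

{C, J}⁺: J→BF adds B, F; CFJ→H adds H; FHJ→BCD adds D → {B, C, D, F, H, J}. Minimal: {J}⁺ = {B, F, J}; {C}⁺ = {C} — none reach the full schema.
{D, H}⁺: DH→CFJ adds C, F, J; J→BF adds B → {B, C, D, F, H, J}. Minimal: {H}⁺ = {H}; {D}⁺ = {D} — none reach the full schema.
{H, J}⁺: J→BF adds B, F; FHJ→BCD adds C, D → {B, C, D, F, H, J}. Minimal: {J}⁺ = {B, F, J}; {H}⁺ = {H} — none reach the full schema.

CJ, DH, HJ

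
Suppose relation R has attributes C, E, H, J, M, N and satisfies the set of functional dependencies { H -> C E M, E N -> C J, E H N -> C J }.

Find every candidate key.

{H, N}

Attributes H, N never appear on any right-hand side, so every candidate key must contain {H, N}.
{H, N}⁺ = {C, E, H, J, M, N}, which is all of the schema, so {H, N} is the only candidate key.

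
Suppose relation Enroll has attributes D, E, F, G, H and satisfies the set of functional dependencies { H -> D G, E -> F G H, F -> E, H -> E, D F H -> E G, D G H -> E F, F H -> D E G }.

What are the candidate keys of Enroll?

(E); (F); (H)

{E}⁺: E→FGH adds F, G, H; FH→DEG adds D → {D, E, F, G, H}.
{F}⁺: F→E adds E; E→FGH adds G, H; FH→DEG adds D → {D, E, F, G, H}.
{H}⁺: H→DG adds D, G; H→E adds E; DGH→EF adds F → {D, E, F, G, H}.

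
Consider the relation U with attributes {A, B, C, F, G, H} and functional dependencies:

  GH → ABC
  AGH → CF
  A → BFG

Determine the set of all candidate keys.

{A, H}; {G, H}

Attribute H never appears on the right-hand side of any dependency, so H must belong to every candidate key.
{H}⁺ = {H}, which is not all of the schema, so we must add further attributes.
{A, H}⁺: A→BFG adds B, F, G; GH→ABC adds C → {A, B, C, F, G, H}.
{G, H}⁺: GH→ABC adds A, B, C; AGH→CF adds F → {A, B, C, F, G, H}.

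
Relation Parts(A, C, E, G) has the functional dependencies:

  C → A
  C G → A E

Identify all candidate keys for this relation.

Attributes C, G never appear on any right-hand side, so every candidate key must contain {C, G}.
{C, G}⁺ = {A, C, E, G}, which is all of the schema, so {C, G} is the only candidate key.

(C, G)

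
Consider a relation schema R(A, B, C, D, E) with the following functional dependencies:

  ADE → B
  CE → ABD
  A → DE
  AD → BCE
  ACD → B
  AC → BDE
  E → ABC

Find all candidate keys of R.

{A}⁺: A→DE adds D, E; AD→BCE adds B, C → {A, B, C, D, E}.
{E}⁺: E→ABC adds A, B, C; CE→ABD adds D → {A, B, C, D, E}.

{A}, {E}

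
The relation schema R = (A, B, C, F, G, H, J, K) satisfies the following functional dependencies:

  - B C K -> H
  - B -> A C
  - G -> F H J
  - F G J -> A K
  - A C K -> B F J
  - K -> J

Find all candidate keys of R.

{B, G}⁺: B→AC adds A, C; G→FHJ adds F, H, J; FGJ→AK adds K → {A, B, C, F, G, H, J, K}. Minimal: {G}⁺ = {A, F, G, H, J, K}; {B}⁺ = {A, B, C} — none reach the full schema.
{C, G}⁺: G→FHJ adds F, H, J; FGJ→AK adds A, K; ACK→BFJ adds B → {A, B, C, F, G, H, J, K}. Minimal: {G}⁺ = {A, F, G, H, J, K}; {C}⁺ = {C} — none reach the full schema.
Any other superkey contains one of these as a subset, so there are no further candidate keys.

(B, G), (C, G)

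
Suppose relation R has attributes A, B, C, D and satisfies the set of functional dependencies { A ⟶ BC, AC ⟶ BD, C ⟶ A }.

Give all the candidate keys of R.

{A}⁺: A→BC adds B, C; AC→BD adds D → {A, B, C, D}.
{C}⁺: C→A adds A; A→BC adds B; AC→BD adds D → {A, B, C, D}.
Any other superkey contains one of these as a subset, so there are no further candidate keys.

A, C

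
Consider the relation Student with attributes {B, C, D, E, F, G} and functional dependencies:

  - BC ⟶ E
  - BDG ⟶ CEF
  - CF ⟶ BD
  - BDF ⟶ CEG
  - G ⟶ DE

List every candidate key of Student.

{B, G}, {C, F}, {B, D, F}

{B, G}⁺: G→DE adds D, E; BDG→CEF adds C, F → {B, C, D, E, F, G}. Minimal: {G}⁺ = {D, E, G}; {B}⁺ = {B} — none reach the full schema.
{C, F}⁺: CF→BD adds B, D; BDF→CEG adds E, G → {B, C, D, E, F, G}. Minimal: {F}⁺ = {F}; {C}⁺ = {C} — none reach the full schema.
{B, D, F}⁺: BDF→CEG adds C, E, G → {B, C, D, E, F, G}. Minimal: {D, F}⁺ = {D, F}; {B, F}⁺ = {B, F}; {B, D}⁺ = {B, D} — none reach the full schema.
Any other superkey contains one of these as a subset, so there are no further candidate keys.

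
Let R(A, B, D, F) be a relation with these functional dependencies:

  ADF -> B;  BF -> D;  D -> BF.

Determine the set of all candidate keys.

{A, D}, {A, B, F}

Attribute A never appears on the right-hand side of any dependency, so A must belong to every candidate key.
{A}⁺ = {A}, which is not all of the schema, so we must add further attributes.
{A, D}⁺: D→BF adds B, F → {A, B, D, F}. Minimal: {D}⁺ = {B, D, F}; {A}⁺ = {A} — none reach the full schema.
{A, B, F}⁺: BF→D adds D → {A, B, D, F}. Minimal: {B, F}⁺ = {B, D, F}; {A, F}⁺ = {A, F}; {A, B}⁺ = {A, B} — none reach the full schema.
Any other superkey contains one of these as a subset, so there are no further candidate keys.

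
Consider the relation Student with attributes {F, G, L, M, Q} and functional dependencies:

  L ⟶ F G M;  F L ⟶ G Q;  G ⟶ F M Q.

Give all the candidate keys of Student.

Attribute L never appears on the right-hand side of any dependency, so L must belong to every candidate key.
{L}⁺ = {F, G, L, M, Q}, which is all of the schema, so {L} is the only candidate key.

{L}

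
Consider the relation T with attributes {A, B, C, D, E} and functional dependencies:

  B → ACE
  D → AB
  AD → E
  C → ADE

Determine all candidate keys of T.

{B}⁺: B→ACE adds A, C, E; C→ADE adds D → {A, B, C, D, E}.
{C}⁺: C→ADE adds A, D, E; D→AB adds B → {A, B, C, D, E}.
{D}⁺: D→AB adds A, B; AD→E adds E; B→ACE adds C → {A, B, C, D, E}.
Any other superkey contains one of these as a subset, so there are no further candidate keys.

{B}; {C}; {D}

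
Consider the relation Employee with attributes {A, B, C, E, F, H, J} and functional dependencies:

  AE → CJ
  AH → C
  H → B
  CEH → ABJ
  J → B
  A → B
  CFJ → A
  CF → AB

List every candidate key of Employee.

Attributes E, F, H never appear on any right-hand side, so every candidate key must contain {E, F, H}.
{E, F, H}⁺ = {B, E, F, H}, which is not all of the schema, so we must add further attributes.
{A, E, F, H}⁺: AE→CJ adds C, J; H→B adds B → {A, B, C, E, F, H, J}. Minimal: {E, F, H}⁺ = {B, E, F, H}; {A, F, H}⁺ = {A, B, C, F, H}; {A, E, H}⁺ = {A, B, C, E, H, J}; … — none reach the full schema.
{C, E, F, H}⁺: H→B adds B; CEH→ABJ adds A, J → {A, B, C, E, F, H, J}. Minimal: {E, F, H}⁺ = {B, E, F, H}; {C, F, H}⁺ = {A, B, C, F, H}; {C, E, H}⁺ = {A, B, C, E, H, J}; … — none reach the full schema.
Any other superkey contains one of these as a subset, so there are no further candidate keys.

{A, E, F, H}, {C, E, F, H}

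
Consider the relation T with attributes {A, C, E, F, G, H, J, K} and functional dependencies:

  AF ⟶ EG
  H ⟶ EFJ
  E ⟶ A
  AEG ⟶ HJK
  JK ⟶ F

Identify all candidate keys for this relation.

{C, H}; {A, C, F}; {C, E, F}; {C, E, G}; {A, C, J, K}; {C, E, J, K}

Attribute C never appears on the right-hand side of any dependency, so C must belong to every candidate key.
{C}⁺ = {C}, which is not all of the schema, so we must add further attributes.
{C, H}⁺: H→EFJ adds E, F, J; E→A adds A; AF→EG adds G; AEG→HJK adds K → {A, C, E, F, G, H, J, K}. Minimal: {H}⁺ = {A, E, F, G, H, J, K}; {C}⁺ = {C} — none reach the full schema.
{A, C, F}⁺: AF→EG adds E, G; AEG→HJK adds H, J, K → {A, C, E, F, G, H, J, K}. Minimal: {C, F}⁺ = {C, F}; {A, F}⁺ = {A, E, F, G, H, J, K}; {A, C}⁺ = {A, C} — none reach the full schema.
{C, E, F}⁺: E→A adds A; AF→EG adds G; AEG→HJK adds H, J, K → {A, C, E, F, G, H, J, K}. Minimal: {E, F}⁺ = {A, E, F, G, H, J, K}; {C, F}⁺ = {C, F}; {C, E}⁺ = {A, C, E} — none reach the full schema.
{C, E, G}⁺: E→A adds A; AEG→HJK adds H, J, K; JK→F adds F → {A, C, E, F, G, H, J, K}. Minimal: {E, G}⁺ = {A, E, F, G, H, J, K}; {C, G}⁺ = {C, G}; {C, E}⁺ = {A, C, E} — none reach the full schema.
{A, C, J, K}⁺: JK→F adds F; AF→EG adds E, G; AEG→HJK adds H → {A, C, E, F, G, H, J, K}. Minimal: {C, J, K}⁺ = {C, F, J, K}; {A, J, K}⁺ = {A, E, F, G, H, J, K}; {A, C, K}⁺ = {A, C, K}; … — none reach the full schema.
{C, E, J, K}⁺: E→A adds A; JK→F adds F; AF→EG adds G; AEG→HJK adds H → {A, C, E, F, G, H, J, K}. Minimal: {E, J, K}⁺ = {A, E, F, G, H, J, K}; {C, J, K}⁺ = {C, F, J, K}; {C, E, K}⁺ = {A, C, E, K}; … — none reach the full schema.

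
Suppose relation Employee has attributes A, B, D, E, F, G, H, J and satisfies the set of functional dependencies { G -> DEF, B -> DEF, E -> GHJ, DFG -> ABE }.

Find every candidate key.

B, E, G

{B}⁺: B→DEF adds D, E, F; E→GHJ adds G, H, J; DFG→ABE adds A → {A, B, D, E, F, G, H, J}.
{E}⁺: E→GHJ adds G, H, J; G→DEF adds D, F; DFG→ABE adds A, B → {A, B, D, E, F, G, H, J}.
{G}⁺: G→DEF adds D, E, F; E→GHJ adds H, J; DFG→ABE adds A, B → {A, B, D, E, F, G, H, J}.
Any other superkey contains one of these as a subset, so there are no further candidate keys.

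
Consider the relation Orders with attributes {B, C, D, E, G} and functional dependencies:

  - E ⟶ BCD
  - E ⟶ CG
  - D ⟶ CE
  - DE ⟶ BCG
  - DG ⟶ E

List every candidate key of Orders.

{D}⁺: D→CE adds C, E; DE→BCG adds B, G → {B, C, D, E, G}.
{E}⁺: E→BCD adds B, C, D; E→CG adds G → {B, C, D, E, G}.
Any other superkey contains one of these as a subset, so there are no further candidate keys.

D, E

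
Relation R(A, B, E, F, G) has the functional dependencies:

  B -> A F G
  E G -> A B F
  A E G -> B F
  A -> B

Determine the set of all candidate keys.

{A, E}, {B, E}, {E, G}

Attribute E never appears on the right-hand side of any dependency, so E must belong to every candidate key.
{E}⁺ = {E}, which is not all of the schema, so we must add further attributes.
{A, E}⁺: A→B adds B; B→AFG adds F, G → {A, B, E, F, G}.
{B, E}⁺: B→AFG adds A, F, G → {A, B, E, F, G}.
{E, G}⁺: EG→ABF adds A, B, F → {A, B, E, F, G}.
Any other superkey contains one of these as a subset, so there are no further candidate keys.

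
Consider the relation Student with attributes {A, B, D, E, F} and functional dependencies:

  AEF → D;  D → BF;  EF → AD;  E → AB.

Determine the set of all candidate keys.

Attribute E never appears on the right-hand side of any dependency, so E must belong to every candidate key.
{E}⁺ = {A, B, E}, which is not all of the schema, so we must add further attributes.
{D, E}⁺: D→BF adds B, F; EF→AD adds A → {A, B, D, E, F}.
{E, F}⁺: EF→AD adds A, D; E→AB adds B → {A, B, D, E, F}.

DE; EF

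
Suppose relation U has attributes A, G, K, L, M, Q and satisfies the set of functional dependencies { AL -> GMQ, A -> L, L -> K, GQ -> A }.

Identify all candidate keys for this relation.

{A}⁺: A→L adds L; L→K adds K; AL→GMQ adds G, M, Q → {A, G, K, L, M, Q}.
{G, Q}⁺: GQ→A adds A; A→L adds L; L→K adds K; AL→GMQ adds M → {A, G, K, L, M, Q}. Minimal: {Q}⁺ = {Q}; {G}⁺ = {G} — none reach the full schema.
Any other superkey contains one of these as a subset, so there are no further candidate keys.

{A}, {G, Q}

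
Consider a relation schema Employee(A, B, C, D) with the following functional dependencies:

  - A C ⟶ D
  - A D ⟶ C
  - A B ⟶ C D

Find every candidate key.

{A, B}

Attributes A, B never appear on any right-hand side, so every candidate key must contain {A, B}.
{A, B}⁺ = {A, B, C, D}, which is all of the schema, so {A, B} is the only candidate key.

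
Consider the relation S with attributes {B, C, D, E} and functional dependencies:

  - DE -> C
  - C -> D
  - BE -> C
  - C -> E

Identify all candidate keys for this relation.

BC; BE

Attribute B never appears on the right-hand side of any dependency, so B must belong to every candidate key.
{B}⁺ = {B}, which is not all of the schema, so we must add further attributes.
{B, C}⁺: C→D adds D; C→E adds E → {B, C, D, E}.
{B, E}⁺: BE→C adds C; C→D adds D → {B, C, D, E}.
Any other superkey contains one of these as a subset, so there are no further candidate keys.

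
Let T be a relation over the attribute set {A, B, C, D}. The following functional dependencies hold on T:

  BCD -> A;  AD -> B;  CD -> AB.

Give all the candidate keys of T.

(C, D)

Attributes C, D never appear on any right-hand side, so every candidate key must contain {C, D}.
{C, D}⁺ = {A, B, C, D}, which is all of the schema, so {C, D} is the only candidate key.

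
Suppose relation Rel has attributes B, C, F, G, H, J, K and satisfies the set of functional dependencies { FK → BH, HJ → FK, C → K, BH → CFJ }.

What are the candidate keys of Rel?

Attribute G never appears on the right-hand side of any dependency, so G must belong to every candidate key.
{G}⁺ = {G}, which is not all of the schema, so we must add further attributes.
{B, G, H}⁺: BH→CFJ adds C, F, J; HJ→FK adds K → {B, C, F, G, H, J, K}.
{C, F, G}⁺: C→K adds K; FK→BH adds B, H; BH→CFJ adds J → {B, C, F, G, H, J, K}.
{F, G, K}⁺: FK→BH adds B, H; BH→CFJ adds C, J → {B, C, F, G, H, J, K}.
{G, H, J}⁺: HJ→FK adds F, K; FK→BH adds B; BH→CFJ adds C → {B, C, F, G, H, J, K}.

(B, G, H), (C, F, G), (F, G, K), (G, H, J)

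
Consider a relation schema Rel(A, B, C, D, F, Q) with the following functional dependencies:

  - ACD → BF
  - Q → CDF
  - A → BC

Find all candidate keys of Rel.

Attributes A, Q never appear on any right-hand side, so every candidate key must contain {A, Q}.
{A, Q}⁺ = {A, B, C, D, F, Q}, which is all of the schema, so {A, Q} is the only candidate key.

{A, Q}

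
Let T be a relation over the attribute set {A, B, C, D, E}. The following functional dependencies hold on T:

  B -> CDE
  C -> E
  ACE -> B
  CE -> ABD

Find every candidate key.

{B}⁺: B→CDE adds C, D, E; CE→ABD adds A → {A, B, C, D, E}.
{C}⁺: C→E adds E; CE→ABD adds A, B, D → {A, B, C, D, E}.

{B}, {C}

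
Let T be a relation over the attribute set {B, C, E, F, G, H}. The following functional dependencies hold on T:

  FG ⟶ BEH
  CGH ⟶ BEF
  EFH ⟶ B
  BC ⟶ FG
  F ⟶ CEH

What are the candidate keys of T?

(F); (B, C); (C, G, H)

{F}⁺: F→CEH adds C, E, H; EFH→B adds B; BC→FG adds G → {B, C, E, F, G, H}.
{B, C}⁺: BC→FG adds F, G; F→CEH adds E, H → {B, C, E, F, G, H}.
{C, G, H}⁺: CGH→BEF adds B, E, F → {B, C, E, F, G, H}.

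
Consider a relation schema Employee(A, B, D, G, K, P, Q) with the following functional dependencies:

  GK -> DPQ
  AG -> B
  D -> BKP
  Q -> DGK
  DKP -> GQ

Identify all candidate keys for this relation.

AD, AQ, AGK

Attribute A never appears on the right-hand side of any dependency, so A must belong to every candidate key.
{A}⁺ = {A}, which is not all of the schema, so we must add further attributes.
{A, D}⁺: D→BKP adds B, K, P; DKP→GQ adds G, Q → {A, B, D, G, K, P, Q}. Minimal: {D}⁺ = {B, D, G, K, P, Q}; {A}⁺ = {A} — none reach the full schema.
{A, Q}⁺: Q→DGK adds D, G, K; GK→DPQ adds P; AG→B adds B → {A, B, D, G, K, P, Q}. Minimal: {Q}⁺ = {B, D, G, K, P, Q}; {A}⁺ = {A} — none reach the full schema.
{A, G, K}⁺: GK→DPQ adds D, P, Q; AG→B adds B → {A, B, D, G, K, P, Q}. Minimal: {G, K}⁺ = {B, D, G, K, P, Q}; {A, K}⁺ = {A, K}; {A, G}⁺ = {A, B, G} — none reach the full schema.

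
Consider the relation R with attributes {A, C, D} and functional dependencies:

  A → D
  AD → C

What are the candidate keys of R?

Attribute A never appears on the right-hand side of any dependency, so A must belong to every candidate key.
{A}⁺ = {A, C, D}, which is all of the schema, so {A} is the only candidate key.

{A}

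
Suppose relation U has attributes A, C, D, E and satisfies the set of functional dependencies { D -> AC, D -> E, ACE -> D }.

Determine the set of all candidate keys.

{D}; {A, C, E}

{D}⁺: D→AC adds A, C; D→E adds E → {A, C, D, E}.
{A, C, E}⁺: ACE→D adds D → {A, C, D, E}. Minimal: {C, E}⁺ = {C, E}; {A, E}⁺ = {A, E}; {A, C}⁺ = {A, C} — none reach the full schema.
Any other superkey contains one of these as a subset, so there are no further candidate keys.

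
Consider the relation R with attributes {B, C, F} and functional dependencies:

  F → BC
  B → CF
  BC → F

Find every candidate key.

{B}⁺: B→CF adds C, F → {B, C, F}.
{F}⁺: F→BC adds B, C → {B, C, F}.
Any other superkey contains one of these as a subset, so there are no further candidate keys.

{B}, {F}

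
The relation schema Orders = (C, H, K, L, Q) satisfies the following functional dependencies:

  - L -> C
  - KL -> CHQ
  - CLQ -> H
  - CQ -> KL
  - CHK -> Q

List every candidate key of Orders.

{C, Q}, {K, L}, {L, Q}, {C, H, K}

{C, Q}⁺: CQ→KL adds K, L; KL→CHQ adds H → {C, H, K, L, Q}. Minimal: {Q}⁺ = {Q}; {C}⁺ = {C} — none reach the full schema.
{K, L}⁺: L→C adds C; KL→CHQ adds H, Q → {C, H, K, L, Q}. Minimal: {L}⁺ = {C, L}; {K}⁺ = {K} — none reach the full schema.
{L, Q}⁺: L→C adds C; CLQ→H adds H; CQ→KL adds K → {C, H, K, L, Q}. Minimal: {Q}⁺ = {Q}; {L}⁺ = {C, L} — none reach the full schema.
{C, H, K}⁺: CHK→Q adds Q; CQ→KL adds L → {C, H, K, L, Q}. Minimal: {H, K}⁺ = {H, K}; {C, K}⁺ = {C, K}; {C, H}⁺ = {C, H} — none reach the full schema.
Any other superkey contains one of these as a subset, so there are no further candidate keys.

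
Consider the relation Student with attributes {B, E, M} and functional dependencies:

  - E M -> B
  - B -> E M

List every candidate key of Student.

{B}⁺: B→EM adds E, M → {B, E, M}.
{E, M}⁺: EM→B adds B → {B, E, M}. Minimal: {M}⁺ = {M}; {E}⁺ = {E} — none reach the full schema.
Any other superkey contains one of these as a subset, so there are no further candidate keys.

{B}; {E, M}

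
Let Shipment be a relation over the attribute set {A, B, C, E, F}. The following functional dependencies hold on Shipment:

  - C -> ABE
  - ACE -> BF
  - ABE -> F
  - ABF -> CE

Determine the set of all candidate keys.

{C}⁺: C→ABE adds A, B, E; ACE→BF adds F → {A, B, C, E, F}.
{A, B, E}⁺: ABE→F adds F; ABF→CE adds C → {A, B, C, E, F}.
{A, B, F}⁺: ABF→CE adds C, E → {A, B, C, E, F}.

{C}, {A, B, E}, {A, B, F}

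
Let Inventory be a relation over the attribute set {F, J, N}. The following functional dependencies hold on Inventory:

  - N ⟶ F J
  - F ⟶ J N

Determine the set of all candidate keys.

{F}⁺: F→JN adds J, N → {F, J, N}.
{N}⁺: N→FJ adds F, J → {F, J, N}.

{F}, {N}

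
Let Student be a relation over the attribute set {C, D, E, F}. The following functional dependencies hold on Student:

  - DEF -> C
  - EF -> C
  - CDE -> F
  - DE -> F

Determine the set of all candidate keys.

(D, E)

Attributes D, E never appear on any right-hand side, so every candidate key must contain {D, E}.
{D, E}⁺ = {C, D, E, F}, which is all of the schema, so {D, E} is the only candidate key.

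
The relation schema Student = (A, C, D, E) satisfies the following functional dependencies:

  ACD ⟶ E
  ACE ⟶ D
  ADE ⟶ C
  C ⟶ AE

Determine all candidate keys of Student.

{C}⁺: C→AE adds A, E; ACE→D adds D → {A, C, D, E}.
{A, D, E}⁺: ADE→C adds C → {A, C, D, E}. Minimal: {D, E}⁺ = {D, E}; {A, E}⁺ = {A, E}; {A, D}⁺ = {A, D} — none reach the full schema.
Any other superkey contains one of these as a subset, so there are no further candidate keys.

C, ADE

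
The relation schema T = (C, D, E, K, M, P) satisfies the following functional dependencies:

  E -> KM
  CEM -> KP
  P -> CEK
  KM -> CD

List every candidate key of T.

{E}⁺: E→KM adds K, M; KM→CD adds C, D; CEM→KP adds P → {C, D, E, K, M, P}.
{P}⁺: P→CEK adds C, E, K; E→KM adds M; KM→CD adds D → {C, D, E, K, M, P}.

{E}, {P}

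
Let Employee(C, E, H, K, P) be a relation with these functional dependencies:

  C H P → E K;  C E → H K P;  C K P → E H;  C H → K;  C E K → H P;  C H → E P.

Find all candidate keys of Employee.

{C, E}; {C, H}; {C, K, P}

Attribute C never appears on the right-hand side of any dependency, so C must belong to every candidate key.
{C}⁺ = {C}, which is not all of the schema, so we must add further attributes.
{C, E}⁺: CE→HKP adds H, K, P → {C, E, H, K, P}. Minimal: {E}⁺ = {E}; {C}⁺ = {C} — none reach the full schema.
{C, H}⁺: CH→K adds K; CH→EP adds E, P → {C, E, H, K, P}. Minimal: {H}⁺ = {H}; {C}⁺ = {C} — none reach the full schema.
{C, K, P}⁺: CKP→EH adds E, H → {C, E, H, K, P}. Minimal: {K, P}⁺ = {K, P}; {C, P}⁺ = {C, P}; {C, K}⁺ = {C, K} — none reach the full schema.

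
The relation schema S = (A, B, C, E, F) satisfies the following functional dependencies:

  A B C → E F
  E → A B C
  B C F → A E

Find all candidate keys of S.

{E}⁺: E→ABC adds A, B, C; ABC→EF adds F → {A, B, C, E, F}.
{A, B, C}⁺: ABC→EF adds E, F → {A, B, C, E, F}. Minimal: {B, C}⁺ = {B, C}; {A, C}⁺ = {A, C}; {A, B}⁺ = {A, B} — none reach the full schema.
{B, C, F}⁺: BCF→AE adds A, E → {A, B, C, E, F}. Minimal: {C, F}⁺ = {C, F}; {B, F}⁺ = {B, F}; {B, C}⁺ = {B, C} — none reach the full schema.

{E}, {A, B, C}, {B, C, F}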